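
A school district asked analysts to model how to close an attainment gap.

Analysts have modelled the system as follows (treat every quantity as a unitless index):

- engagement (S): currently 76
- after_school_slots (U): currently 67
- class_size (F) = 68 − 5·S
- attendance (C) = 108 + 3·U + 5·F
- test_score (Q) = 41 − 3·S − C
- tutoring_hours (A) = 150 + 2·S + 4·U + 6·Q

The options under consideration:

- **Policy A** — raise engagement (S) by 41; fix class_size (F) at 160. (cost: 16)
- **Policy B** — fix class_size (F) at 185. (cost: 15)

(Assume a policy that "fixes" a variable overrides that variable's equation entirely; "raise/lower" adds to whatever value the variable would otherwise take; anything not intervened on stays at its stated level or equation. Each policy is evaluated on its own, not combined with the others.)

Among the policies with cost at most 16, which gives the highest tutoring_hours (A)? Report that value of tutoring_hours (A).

-7862

Policy A (S + 41, F := 160):
  S = 76 + 41 = 117
  U = 67
  F = 160
  C = 108 + 3·67 + 5·160 = 1109
  Q = 41 − 3·117 − 1109 = -1419
  A = 150 + 2·117 + 4·67 + 6·(-1419) = -7862
Policy B (F := 185):
  S = 76
  U = 67
  F = 185
  C = 108 + 3·67 + 5·185 = 1234
  Q = 41 − 3·76 − 1234 = -1421
  A = 150 + 2·76 + 4·67 + 6·(-1421) = -7956
Comparing — Policy A: A=-7862, Policy B: A=-7956. Highest is -7862 (Policy A).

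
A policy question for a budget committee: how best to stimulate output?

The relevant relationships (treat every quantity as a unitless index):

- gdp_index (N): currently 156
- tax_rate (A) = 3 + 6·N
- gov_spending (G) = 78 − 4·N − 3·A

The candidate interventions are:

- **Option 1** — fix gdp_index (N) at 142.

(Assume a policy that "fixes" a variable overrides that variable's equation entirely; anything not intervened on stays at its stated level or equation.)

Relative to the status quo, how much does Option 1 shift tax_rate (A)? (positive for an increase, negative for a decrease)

-84

Baseline:
  N = 156
  A = 3 + 6·156 = 939
Option 1 (N := 142):
  N = 142
  A = 3 + 6·142 = 855
Change in A: 855 − 939 = -84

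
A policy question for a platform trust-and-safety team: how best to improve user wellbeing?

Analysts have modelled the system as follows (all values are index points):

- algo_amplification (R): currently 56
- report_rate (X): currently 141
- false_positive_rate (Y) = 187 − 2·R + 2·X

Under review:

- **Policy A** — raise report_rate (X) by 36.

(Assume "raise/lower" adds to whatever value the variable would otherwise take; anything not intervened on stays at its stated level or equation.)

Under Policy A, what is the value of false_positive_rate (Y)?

Policy A (X + 36):
  R = 56
  X = 141 + 36 = 177
  Y = 187 − 2·56 + 2·177 = 429

429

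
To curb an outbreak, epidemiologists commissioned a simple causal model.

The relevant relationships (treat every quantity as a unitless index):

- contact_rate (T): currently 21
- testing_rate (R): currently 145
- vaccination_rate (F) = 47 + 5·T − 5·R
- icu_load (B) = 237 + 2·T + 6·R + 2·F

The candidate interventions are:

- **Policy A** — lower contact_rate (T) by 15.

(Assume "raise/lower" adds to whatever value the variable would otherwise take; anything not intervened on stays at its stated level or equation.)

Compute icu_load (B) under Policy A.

-177

Policy A (T − 15):
  T = 21 − 15 = 6
  R = 145
  F = 47 + 5·6 − 5·145 = -648
  B = 237 + 2·6 + 6·145 + 2·(-648) = -177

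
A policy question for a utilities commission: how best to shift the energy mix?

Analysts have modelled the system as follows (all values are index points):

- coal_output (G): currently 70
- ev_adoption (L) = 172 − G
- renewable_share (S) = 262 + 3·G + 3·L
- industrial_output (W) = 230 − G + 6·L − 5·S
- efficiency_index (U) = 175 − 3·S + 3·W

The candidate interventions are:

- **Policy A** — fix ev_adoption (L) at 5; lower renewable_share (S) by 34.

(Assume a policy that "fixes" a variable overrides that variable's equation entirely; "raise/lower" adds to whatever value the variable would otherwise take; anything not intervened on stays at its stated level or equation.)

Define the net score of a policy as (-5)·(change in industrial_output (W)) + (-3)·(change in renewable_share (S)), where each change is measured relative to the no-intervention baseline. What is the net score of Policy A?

Baseline:
  G = 70
  L = 172 − 70 = 102
  S = 262 + 3·70 + 3·102 = 778
  W = 230 − 70 + 6·102 − 5·778 = -3118
Policy A (L := 5, S − 34):
  G = 70
  L = 5
  S = 262 + 3·70 + 3·5 (−34 from intervention) = 453
  W = 230 − 70 + 6·5 − 5·453 = -2075
ΔW = -2075 − (-3118) = 1043; ΔS = 453 − 778 = -325
Score = (-5)·1043 + (-3)·(-325) = -4240

-4240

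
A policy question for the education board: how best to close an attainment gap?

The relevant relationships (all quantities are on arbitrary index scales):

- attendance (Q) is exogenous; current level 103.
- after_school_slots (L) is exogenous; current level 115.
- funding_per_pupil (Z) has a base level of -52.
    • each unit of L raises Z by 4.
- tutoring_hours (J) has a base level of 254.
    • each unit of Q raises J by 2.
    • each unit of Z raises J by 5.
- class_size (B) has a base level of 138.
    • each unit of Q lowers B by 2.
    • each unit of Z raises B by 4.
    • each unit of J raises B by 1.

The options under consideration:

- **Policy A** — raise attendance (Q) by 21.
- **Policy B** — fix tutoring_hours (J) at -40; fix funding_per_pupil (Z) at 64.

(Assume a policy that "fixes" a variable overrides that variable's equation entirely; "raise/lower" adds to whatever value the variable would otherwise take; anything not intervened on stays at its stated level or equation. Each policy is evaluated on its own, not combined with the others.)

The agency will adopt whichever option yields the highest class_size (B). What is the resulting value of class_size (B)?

4064

Policy A (Q + 21):
  Q = 103 + 21 = 124
  L = 115
  Z = -52 + 4·115 = 408
  J = 254 + 2·124 + 5·408 = 2542
  B = 138 − 2·124 + 4·408 + 2542 = 4064
Policy B (J := -40, Z := 64):
  Q = 103
  L = 115
  Z = 64
  J = -40
  B = 138 − 2·103 + 4·64 + (-40) = 148
Comparing — Policy A: B=4064, Policy B: B=148. Highest is 4064 (Policy A).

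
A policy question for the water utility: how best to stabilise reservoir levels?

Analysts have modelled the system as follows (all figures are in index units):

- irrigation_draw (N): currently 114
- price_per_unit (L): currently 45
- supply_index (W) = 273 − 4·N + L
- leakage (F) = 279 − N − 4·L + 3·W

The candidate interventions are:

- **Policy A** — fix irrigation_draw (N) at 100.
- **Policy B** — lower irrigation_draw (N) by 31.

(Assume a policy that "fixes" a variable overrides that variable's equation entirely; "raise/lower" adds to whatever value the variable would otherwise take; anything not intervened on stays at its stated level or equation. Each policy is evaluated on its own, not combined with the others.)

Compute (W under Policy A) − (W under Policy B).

-68

Policy A (N := 100):
  N = 100
  L = 45
  W = 273 − 4·100 + 45 = -82
Policy B (N − 31):
  N = 114 − 31 = 83
  L = 45
  W = 273 − 4·83 + 45 = -14
W: -82 − (-14) = -68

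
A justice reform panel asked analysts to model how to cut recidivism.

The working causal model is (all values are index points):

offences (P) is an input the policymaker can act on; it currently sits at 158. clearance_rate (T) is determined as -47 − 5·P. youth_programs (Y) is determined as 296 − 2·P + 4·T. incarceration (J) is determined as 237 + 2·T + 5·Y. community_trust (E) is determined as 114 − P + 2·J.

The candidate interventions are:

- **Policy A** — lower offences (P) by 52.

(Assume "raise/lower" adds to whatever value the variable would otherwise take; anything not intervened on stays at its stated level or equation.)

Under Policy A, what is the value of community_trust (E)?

Policy A (P − 52):
  P = 158 − 52 = 106
  T = -47 − 5·106 = -577
  Y = 296 − 2·106 + 4·(-577) = -2224
  J = 237 + 2·(-577) + 5·(-2224) = -12037
  E = 114 − 106 + 2·(-12037) = -24066

-24066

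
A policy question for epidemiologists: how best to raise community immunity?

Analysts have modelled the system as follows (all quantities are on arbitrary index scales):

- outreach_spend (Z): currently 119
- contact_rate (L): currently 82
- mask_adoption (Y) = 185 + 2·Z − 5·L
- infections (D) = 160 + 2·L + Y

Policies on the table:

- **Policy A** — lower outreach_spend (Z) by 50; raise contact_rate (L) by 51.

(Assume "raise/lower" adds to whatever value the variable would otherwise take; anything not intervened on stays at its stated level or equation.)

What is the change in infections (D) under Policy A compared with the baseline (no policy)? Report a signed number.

-253

Baseline:
  Z = 119
  L = 82
  Y = 185 + 2·119 − 5·82 = 13
  D = 160 + 2·82 + 13 = 337
Policy A (Z − 50, L + 51):
  Z = 119 − 50 = 69
  L = 82 + 51 = 133
  Y = 185 + 2·69 − 5·133 = -342
  D = 160 + 2·133 + (-342) = 84
Change in D: 84 − 337 = -253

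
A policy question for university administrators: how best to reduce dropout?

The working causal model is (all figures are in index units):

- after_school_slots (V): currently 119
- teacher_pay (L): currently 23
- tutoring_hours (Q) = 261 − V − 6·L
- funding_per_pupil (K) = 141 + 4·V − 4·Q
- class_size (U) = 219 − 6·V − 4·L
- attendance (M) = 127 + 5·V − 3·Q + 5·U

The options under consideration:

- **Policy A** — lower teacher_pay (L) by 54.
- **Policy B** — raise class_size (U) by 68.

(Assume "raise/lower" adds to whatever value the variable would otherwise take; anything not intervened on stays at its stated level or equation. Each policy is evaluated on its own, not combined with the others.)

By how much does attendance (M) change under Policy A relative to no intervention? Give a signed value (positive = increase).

Baseline:
  V = 119
  L = 23
  Q = 261 − 119 − 6·23 = 4
  U = 219 − 6·119 − 4·23 = -587
  M = 127 + 5·119 − 3·4 + 5·(-587) = -2225
Policy A (L − 54):
  V = 119
  L = 23 − 54 = -31
  Q = 261 − 119 − 6·(-31) = 328
  U = 219 − 6·119 − 4·(-31) = -371
  M = 127 + 5·119 − 3·328 + 5·(-371) = -2117
Change in M: -2117 − (-2225) = 108

108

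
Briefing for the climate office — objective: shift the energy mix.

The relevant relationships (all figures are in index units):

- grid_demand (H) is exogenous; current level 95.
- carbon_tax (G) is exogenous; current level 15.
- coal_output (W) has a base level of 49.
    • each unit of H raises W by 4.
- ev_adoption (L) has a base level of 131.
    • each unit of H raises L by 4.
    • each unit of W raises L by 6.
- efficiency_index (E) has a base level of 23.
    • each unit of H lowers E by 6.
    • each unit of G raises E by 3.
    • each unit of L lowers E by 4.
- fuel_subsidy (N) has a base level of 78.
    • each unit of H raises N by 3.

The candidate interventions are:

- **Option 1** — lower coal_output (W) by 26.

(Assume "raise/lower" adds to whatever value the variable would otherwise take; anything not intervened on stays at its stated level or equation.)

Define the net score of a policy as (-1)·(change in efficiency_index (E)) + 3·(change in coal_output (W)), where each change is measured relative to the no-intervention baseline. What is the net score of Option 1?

Baseline:
  H = 95
  G = 15
  W = 49 + 4·95 = 429
  L = 131 + 4·95 + 6·429 = 3085
  E = 23 − 6·95 + 3·15 − 4·3085 = -12842
Option 1 (W − 26):
  H = 95
  G = 15
  W = 49 + 4·95 (−26 from intervention) = 403
  L = 131 + 4·95 + 6·403 = 2929
  E = 23 − 6·95 + 3·15 − 4·2929 = -12218
ΔE = -12218 − (-12842) = 624; ΔW = 403 − 429 = -26
Score = (-1)·624 + 3·(-26) = -702

-702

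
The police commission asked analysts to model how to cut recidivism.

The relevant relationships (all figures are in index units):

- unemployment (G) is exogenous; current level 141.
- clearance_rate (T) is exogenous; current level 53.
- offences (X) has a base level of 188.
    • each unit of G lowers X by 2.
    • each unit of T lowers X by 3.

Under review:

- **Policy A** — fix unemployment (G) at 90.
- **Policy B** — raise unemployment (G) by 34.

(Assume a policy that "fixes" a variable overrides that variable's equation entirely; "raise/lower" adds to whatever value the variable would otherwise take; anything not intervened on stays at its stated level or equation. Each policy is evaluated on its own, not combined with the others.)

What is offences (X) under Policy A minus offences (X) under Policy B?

170

Policy A (G := 90):
  G = 90
  T = 53
  X = 188 − 2·90 − 3·53 = -151
Policy B (G + 34):
  G = 141 + 34 = 175
  T = 53
  X = 188 − 2·175 − 3·53 = -321
X: -151 − (-321) = 170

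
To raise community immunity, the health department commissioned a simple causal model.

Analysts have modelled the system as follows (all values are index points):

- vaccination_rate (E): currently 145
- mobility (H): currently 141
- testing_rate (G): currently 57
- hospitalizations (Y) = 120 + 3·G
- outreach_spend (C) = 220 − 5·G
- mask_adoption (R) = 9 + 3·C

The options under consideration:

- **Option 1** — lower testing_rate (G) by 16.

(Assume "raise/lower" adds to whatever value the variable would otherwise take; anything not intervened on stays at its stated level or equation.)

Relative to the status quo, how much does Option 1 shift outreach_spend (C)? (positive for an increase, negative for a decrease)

80

Baseline:
  G = 57
  C = 220 − 5·57 = -65
Option 1 (G − 16):
  G = 57 − 16 = 41
  C = 220 − 5·41 = 15
Change in C: 15 − (-65) = 80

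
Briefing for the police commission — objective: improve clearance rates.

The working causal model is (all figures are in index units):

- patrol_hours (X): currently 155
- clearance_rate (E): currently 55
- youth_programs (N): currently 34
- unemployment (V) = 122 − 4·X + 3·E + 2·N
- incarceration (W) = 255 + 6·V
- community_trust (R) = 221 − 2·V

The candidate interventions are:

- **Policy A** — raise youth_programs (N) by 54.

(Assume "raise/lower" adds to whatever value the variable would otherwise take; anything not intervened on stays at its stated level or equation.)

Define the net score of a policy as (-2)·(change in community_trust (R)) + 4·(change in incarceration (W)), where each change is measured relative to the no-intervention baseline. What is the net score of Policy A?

Baseline:
  X = 155
  E = 55
  N = 34
  V = 122 − 4·155 + 3·55 + 2·34 = -265
  W = 255 + 6·(-265) = -1335
  R = 221 − 2·(-265) = 751
Policy A (N + 54):
  X = 155
  E = 55
  N = 34 + 54 = 88
  V = 122 − 4·155 + 3·55 + 2·88 = -157
  W = 255 + 6·(-157) = -687
  R = 221 − 2·(-157) = 535
ΔR = 535 − 751 = -216; ΔW = -687 − (-1335) = 648
Score = (-2)·(-216) + 4·648 = 3024

3024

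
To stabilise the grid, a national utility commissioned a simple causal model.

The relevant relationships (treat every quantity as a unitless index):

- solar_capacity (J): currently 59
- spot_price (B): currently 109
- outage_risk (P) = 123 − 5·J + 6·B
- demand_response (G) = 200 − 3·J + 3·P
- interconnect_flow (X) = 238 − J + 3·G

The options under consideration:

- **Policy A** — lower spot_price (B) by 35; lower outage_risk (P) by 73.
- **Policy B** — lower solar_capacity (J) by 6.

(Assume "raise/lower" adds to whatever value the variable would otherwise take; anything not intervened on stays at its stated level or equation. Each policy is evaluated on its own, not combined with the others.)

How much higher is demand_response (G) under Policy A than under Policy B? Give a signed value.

Policy A (B − 35, P − 73):
  J = 59
  B = 109 − 35 = 74
  P = 123 − 5·59 + 6·74 (−73 from intervention) = 199
  G = 200 − 3·59 + 3·199 = 620
Policy B (J − 6):
  J = 59 − 6 = 53
  B = 109
  P = 123 − 5·53 + 6·109 = 512
  G = 200 − 3·53 + 3·512 = 1577
G: 620 − 1577 = -957

-957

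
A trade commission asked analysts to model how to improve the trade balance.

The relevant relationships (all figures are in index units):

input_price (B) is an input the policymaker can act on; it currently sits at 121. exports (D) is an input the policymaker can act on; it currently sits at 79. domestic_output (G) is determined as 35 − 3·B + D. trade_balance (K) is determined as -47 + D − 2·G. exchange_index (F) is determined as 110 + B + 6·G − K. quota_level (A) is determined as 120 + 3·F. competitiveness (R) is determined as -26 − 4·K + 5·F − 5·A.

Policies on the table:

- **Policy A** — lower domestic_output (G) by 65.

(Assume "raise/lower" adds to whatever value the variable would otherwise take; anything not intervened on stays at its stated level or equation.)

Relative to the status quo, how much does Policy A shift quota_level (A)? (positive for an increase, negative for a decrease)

-1560

Baseline:
  B = 121
  D = 79
  G = 35 − 3·121 + 79 = -249
  K = -47 + 79 − 2·(-249) = 530
  F = 110 + 121 + 6·(-249) − 530 = -1793
  A = 120 + 3·(-1793) = -5259
Policy A (G − 65):
  B = 121
  D = 79
  G = 35 − 3·121 + 79 (−65 from intervention) = -314
  K = -47 + 79 − 2·(-314) = 660
  F = 110 + 121 + 6·(-314) − 660 = -2313
  A = 120 + 3·(-2313) = -6819
Change in A: -6819 − (-5259) = -1560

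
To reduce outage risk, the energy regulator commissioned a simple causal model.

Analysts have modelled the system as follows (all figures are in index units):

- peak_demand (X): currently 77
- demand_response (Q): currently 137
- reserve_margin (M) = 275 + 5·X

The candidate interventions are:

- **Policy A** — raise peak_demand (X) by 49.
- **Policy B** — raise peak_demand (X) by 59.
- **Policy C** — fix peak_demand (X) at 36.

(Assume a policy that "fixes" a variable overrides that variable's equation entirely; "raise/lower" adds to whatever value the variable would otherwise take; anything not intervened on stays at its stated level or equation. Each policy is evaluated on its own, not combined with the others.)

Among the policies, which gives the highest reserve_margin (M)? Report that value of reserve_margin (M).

955

Policy A (X + 49):
  X = 77 + 49 = 126
  M = 275 + 5·126 = 905
Policy B (X + 59):
  X = 77 + 59 = 136
  M = 275 + 5·136 = 955
Policy C (X := 36):
  X = 36
  M = 275 + 5·36 = 455
Comparing — Policy A: M=905, Policy B: M=955, Policy C: M=455. Highest is 955 (Policy B).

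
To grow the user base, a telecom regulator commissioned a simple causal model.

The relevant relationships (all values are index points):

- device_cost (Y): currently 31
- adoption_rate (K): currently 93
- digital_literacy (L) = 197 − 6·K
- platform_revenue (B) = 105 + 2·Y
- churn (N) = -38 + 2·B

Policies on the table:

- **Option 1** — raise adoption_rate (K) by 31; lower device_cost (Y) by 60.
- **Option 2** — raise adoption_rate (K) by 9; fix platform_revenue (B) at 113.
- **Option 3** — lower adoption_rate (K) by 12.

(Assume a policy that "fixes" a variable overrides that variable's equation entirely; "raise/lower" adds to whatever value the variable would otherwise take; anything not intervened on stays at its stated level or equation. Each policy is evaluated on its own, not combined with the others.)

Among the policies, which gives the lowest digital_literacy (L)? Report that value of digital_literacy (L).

Option 1 (K + 31, Y − 60):
  K = 93 + 31 = 124
  L = 197 − 6·124 = -547
Option 2 (K + 9, B := 113):
  K = 93 + 9 = 102
  L = 197 − 6·102 = -415
Option 3 (K − 12):
  K = 93 − 12 = 81
  L = 197 − 6·81 = -289
Comparing — Option 1: L=-547, Option 2: L=-415, Option 3: L=-289. Lowest is -547 (Option 1).

-547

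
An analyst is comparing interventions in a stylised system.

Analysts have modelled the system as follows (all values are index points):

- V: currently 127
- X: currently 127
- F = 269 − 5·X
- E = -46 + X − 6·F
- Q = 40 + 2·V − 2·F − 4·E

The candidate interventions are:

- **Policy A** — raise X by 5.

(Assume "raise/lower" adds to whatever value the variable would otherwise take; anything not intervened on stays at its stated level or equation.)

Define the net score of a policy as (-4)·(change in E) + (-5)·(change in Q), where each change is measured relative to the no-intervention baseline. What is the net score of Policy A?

2230

Baseline:
  V = 127
  X = 127
  F = 269 − 5·127 = -366
  E = -46 + 127 − 6·(-366) = 2277
  Q = 40 + 2·127 − 2·(-366) − 4·2277 = -8082
Policy A (X + 5):
  V = 127
  X = 127 + 5 = 132
  F = 269 − 5·132 = -391
  E = -46 + 132 − 6·(-391) = 2432
  Q = 40 + 2·127 − 2·(-391) − 4·2432 = -8652
ΔE = 2432 − 2277 = 155; ΔQ = -8652 − (-8082) = -570
Score = (-4)·155 + (-5)·(-570) = 2230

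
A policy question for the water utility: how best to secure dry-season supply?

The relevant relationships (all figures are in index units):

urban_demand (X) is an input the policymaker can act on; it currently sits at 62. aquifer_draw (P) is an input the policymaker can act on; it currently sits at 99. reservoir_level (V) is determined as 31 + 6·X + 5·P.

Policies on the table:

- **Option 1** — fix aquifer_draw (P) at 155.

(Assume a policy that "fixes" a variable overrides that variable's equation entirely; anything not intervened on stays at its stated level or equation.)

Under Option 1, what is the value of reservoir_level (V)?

1178

Option 1 (P := 155):
  X = 62
  P = 155
  V = 31 + 6·62 + 5·155 = 1178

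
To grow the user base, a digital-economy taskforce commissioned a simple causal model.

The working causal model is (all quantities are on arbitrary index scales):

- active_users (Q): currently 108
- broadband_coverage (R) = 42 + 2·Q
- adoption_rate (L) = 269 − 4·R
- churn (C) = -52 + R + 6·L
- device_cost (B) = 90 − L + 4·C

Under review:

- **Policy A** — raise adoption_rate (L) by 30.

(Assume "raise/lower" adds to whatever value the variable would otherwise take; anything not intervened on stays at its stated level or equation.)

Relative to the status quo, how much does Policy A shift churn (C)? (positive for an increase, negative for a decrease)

Baseline:
  Q = 108
  R = 42 + 2·108 = 258
  L = 269 − 4·258 = -763
  C = -52 + 258 + 6·(-763) = -4372
Policy A (L + 30):
  Q = 108
  R = 42 + 2·108 = 258
  L = 269 − 4·258 (+30 from intervention) = -733
  C = -52 + 258 + 6·(-733) = -4192
Change in C: -4192 − (-4372) = 180

180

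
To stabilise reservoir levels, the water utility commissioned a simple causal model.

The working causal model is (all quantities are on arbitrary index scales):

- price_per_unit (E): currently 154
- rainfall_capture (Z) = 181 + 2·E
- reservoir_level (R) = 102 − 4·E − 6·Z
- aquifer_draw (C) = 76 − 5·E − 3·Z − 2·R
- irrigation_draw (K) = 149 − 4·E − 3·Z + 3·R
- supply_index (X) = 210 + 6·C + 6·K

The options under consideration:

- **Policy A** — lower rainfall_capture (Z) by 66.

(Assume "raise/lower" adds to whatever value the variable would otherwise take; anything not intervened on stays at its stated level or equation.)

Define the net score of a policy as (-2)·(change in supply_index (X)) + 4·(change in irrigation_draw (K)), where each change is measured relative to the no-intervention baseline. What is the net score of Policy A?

Baseline:
  E = 154
  Z = 181 + 2·154 = 489
  R = 102 − 4·154 − 6·489 = -3448
  C = 76 − 5·154 − 3·489 − 2·(-3448) = 4735
  K = 149 − 4·154 − 3·489 + 3·(-3448) = -12278
  X = 210 + 6·4735 + 6·(-12278) = -45048
Policy A (Z − 66):
  E = 154
  Z = 181 + 2·154 (−66 from intervention) = 423
  R = 102 − 4·154 − 6·423 = -3052
  C = 76 − 5·154 − 3·423 − 2·(-3052) = 4141
  K = 149 − 4·154 − 3·423 + 3·(-3052) = -10892
  X = 210 + 6·4141 + 6·(-10892) = -40296
ΔX = -40296 − (-45048) = 4752; ΔK = -10892 − (-12278) = 1386
Score = (-2)·4752 + 4·1386 = -3960

-3960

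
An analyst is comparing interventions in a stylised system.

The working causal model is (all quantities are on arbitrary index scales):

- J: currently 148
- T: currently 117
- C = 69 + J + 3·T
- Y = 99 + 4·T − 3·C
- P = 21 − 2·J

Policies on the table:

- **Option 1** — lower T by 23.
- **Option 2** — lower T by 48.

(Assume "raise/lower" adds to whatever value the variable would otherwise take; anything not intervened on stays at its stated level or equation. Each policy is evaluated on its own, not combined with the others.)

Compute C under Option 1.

499

Option 1 (T − 23):
  J = 148
  T = 117 − 23 = 94
  C = 69 + 148 + 3·94 = 499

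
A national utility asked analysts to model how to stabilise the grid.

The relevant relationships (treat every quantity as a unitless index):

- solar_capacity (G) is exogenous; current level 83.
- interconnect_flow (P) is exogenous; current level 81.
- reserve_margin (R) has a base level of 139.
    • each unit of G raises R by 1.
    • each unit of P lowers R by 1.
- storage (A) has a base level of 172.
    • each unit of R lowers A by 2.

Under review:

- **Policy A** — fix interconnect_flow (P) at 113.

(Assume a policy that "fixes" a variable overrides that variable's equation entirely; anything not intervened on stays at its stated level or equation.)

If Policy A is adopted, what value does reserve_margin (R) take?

109

Policy A (P := 113):
  G = 83
  P = 113
  R = 139 + 83 − 113 = 109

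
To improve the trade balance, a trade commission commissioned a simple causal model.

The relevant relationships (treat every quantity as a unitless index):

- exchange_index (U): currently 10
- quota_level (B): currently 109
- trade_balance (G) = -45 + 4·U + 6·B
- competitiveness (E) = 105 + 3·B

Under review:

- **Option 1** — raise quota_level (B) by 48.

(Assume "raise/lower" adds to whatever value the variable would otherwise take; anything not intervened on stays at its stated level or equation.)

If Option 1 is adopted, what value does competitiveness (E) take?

576

Option 1 (B + 48):
  B = 109 + 48 = 157
  E = 105 + 3·157 = 576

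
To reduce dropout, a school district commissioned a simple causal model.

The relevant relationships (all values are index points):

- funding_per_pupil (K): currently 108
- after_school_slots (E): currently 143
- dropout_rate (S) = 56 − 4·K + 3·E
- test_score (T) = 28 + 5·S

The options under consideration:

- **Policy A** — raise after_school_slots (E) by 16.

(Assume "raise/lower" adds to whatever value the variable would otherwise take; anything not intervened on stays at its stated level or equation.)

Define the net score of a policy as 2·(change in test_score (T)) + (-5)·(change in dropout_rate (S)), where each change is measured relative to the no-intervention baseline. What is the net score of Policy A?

Baseline:
  K = 108
  E = 143
  S = 56 − 4·108 + 3·143 = 53
  T = 28 + 5·53 = 293
Policy A (E + 16):
  K = 108
  E = 143 + 16 = 159
  S = 56 − 4·108 + 3·159 = 101
  T = 28 + 5·101 = 533
ΔT = 533 − 293 = 240; ΔS = 101 − 53 = 48
Score = 2·240 + (-5)·48 = 240

240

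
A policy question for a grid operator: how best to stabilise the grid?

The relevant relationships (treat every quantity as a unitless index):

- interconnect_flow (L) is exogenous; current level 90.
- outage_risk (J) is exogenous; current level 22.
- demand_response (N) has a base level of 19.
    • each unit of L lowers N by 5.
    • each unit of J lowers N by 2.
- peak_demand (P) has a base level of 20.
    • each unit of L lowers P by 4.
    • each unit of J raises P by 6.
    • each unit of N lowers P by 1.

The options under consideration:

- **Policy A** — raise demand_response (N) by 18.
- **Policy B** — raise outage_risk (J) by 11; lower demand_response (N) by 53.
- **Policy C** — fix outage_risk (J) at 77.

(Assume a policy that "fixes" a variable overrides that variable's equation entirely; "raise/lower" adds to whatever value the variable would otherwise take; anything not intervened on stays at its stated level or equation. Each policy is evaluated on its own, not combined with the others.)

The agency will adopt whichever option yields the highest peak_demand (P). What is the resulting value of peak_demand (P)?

707

Policy A (N + 18):
  L = 90
  J = 22
  N = 19 − 5·90 − 2·22 (+18 from intervention) = -457
  P = 20 − 4·90 + 6·22 − (-457) = 249
Policy B (J + 11, N − 53):
  L = 90
  J = 22 + 11 = 33
  N = 19 − 5·90 − 2·33 (−53 from intervention) = -550
  P = 20 − 4·90 + 6·33 − (-550) = 408
Policy C (J := 77):
  L = 90
  J = 77
  N = 19 − 5·90 − 2·77 = -585
  P = 20 − 4·90 + 6·77 − (-585) = 707
Comparing — Policy A: P=249, Policy B: P=408, Policy C: P=707. Highest is 707 (Policy C).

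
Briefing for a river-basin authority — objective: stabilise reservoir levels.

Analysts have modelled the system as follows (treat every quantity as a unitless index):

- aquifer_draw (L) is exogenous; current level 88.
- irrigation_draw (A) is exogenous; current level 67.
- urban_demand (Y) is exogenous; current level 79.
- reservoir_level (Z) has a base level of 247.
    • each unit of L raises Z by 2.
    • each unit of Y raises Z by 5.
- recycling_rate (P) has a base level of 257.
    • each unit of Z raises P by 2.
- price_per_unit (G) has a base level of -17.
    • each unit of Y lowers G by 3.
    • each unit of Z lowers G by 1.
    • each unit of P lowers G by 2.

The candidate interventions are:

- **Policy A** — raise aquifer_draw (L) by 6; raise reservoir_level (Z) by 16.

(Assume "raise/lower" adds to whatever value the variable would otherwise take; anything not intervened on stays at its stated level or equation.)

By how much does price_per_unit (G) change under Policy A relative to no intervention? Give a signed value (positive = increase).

-140

Baseline:
  L = 88
  Y = 79
  Z = 247 + 2·88 + 5·79 = 818
  P = 257 + 2·818 = 1893
  G = -17 − 3·79 − 818 − 2·1893 = -4858
Policy A (L + 6, Z + 16):
  L = 88 + 6 = 94
  Y = 79
  Z = 247 + 2·94 + 5·79 (+16 from intervention) = 846
  P = 257 + 2·846 = 1949
  G = -17 − 3·79 − 846 − 2·1949 = -4998
Change in G: -4998 − (-4858) = -140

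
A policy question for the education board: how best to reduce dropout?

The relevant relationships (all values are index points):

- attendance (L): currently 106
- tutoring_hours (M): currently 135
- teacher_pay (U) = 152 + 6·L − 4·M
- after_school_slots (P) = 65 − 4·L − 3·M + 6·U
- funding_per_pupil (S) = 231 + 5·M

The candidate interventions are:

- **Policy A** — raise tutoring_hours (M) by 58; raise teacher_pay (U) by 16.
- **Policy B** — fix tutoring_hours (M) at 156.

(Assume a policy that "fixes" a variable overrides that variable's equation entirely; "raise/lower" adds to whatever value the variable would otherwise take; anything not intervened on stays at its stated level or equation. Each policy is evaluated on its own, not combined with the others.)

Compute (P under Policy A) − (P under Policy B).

-903

Policy A (M + 58, U + 16):
  L = 106
  M = 135 + 58 = 193
  U = 152 + 6·106 − 4·193 (+16 from intervention) = 32
  P = 65 − 4·106 − 3·193 + 6·32 = -746
Policy B (M := 156):
  L = 106
  M = 156
  U = 152 + 6·106 − 4·156 = 164
  P = 65 − 4·106 − 3·156 + 6·164 = 157
P: -746 − 157 = -903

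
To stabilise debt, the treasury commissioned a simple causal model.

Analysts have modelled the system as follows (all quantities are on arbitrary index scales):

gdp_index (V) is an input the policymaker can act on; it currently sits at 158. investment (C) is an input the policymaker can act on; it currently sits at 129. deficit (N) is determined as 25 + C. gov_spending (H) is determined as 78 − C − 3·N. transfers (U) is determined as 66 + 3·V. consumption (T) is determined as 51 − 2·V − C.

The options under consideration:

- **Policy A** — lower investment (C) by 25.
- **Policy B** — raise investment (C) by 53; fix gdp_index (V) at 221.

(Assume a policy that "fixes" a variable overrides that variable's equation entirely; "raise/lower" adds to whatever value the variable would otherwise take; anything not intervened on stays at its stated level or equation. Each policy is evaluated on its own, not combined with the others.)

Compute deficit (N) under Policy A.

129

Policy A (C − 25):
  C = 129 − 25 = 104
  N = 25 + 104 = 129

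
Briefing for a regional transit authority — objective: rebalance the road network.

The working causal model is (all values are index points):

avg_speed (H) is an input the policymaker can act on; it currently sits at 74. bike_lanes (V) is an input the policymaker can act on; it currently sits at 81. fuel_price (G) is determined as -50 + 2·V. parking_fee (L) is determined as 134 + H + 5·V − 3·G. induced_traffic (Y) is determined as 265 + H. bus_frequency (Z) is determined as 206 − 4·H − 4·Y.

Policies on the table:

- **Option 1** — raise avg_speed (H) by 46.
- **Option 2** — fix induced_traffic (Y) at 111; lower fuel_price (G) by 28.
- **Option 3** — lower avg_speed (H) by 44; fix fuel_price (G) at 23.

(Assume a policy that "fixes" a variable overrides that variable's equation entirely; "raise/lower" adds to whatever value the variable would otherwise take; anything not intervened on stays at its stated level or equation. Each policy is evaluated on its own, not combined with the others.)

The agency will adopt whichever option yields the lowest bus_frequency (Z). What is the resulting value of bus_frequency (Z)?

-1814

Option 1 (H + 46):
  H = 74 + 46 = 120
  Y = 265 + 120 = 385
  Z = 206 − 4·120 − 4·385 = -1814
Option 2 (Y := 111, G − 28):
  H = 74
  Y = 111
  Z = 206 − 4·74 − 4·111 = -534
Option 3 (H − 44, G := 23):
  H = 74 − 44 = 30
  Y = 265 + 30 = 295
  Z = 206 − 4·30 − 4·295 = -1094
Comparing — Option 1: Z=-1814, Option 2: Z=-534, Option 3: Z=-1094. Lowest is -1814 (Option 1).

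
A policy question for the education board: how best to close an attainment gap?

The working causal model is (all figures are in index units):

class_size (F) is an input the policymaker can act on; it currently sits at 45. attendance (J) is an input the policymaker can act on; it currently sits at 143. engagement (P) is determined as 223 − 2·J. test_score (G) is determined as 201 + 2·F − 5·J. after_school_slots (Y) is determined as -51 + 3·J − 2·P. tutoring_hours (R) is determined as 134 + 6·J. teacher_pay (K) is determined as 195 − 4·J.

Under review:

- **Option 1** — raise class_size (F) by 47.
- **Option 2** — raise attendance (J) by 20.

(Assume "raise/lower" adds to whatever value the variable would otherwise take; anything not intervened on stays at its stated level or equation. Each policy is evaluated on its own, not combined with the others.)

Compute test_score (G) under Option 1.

Option 1 (F + 47):
  F = 45 + 47 = 92
  J = 143
  G = 201 + 2·92 − 5·143 = -330

-330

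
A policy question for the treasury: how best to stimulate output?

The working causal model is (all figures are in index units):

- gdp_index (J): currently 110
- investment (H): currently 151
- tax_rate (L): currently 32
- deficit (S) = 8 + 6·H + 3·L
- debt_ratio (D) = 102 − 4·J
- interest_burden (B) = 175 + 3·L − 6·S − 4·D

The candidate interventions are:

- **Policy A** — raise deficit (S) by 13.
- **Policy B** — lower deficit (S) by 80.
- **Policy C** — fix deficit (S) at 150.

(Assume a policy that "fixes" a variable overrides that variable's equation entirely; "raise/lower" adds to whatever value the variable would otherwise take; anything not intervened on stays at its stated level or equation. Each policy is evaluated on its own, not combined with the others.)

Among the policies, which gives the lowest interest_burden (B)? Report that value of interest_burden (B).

Policy A (S + 13):
  J = 110
  H = 151
  L = 32
  S = 8 + 6·151 + 3·32 (+13 from intervention) = 1023
  D = 102 − 4·110 = -338
  B = 175 + 3·32 − 6·1023 − 4·(-338) = -4515
Policy B (S − 80):
  J = 110
  H = 151
  L = 32
  S = 8 + 6·151 + 3·32 (−80 from intervention) = 930
  D = 102 − 4·110 = -338
  B = 175 + 3·32 − 6·930 − 4·(-338) = -3957
Policy C (S := 150):
  J = 110
  H = 151
  L = 32
  S = 150
  D = 102 − 4·110 = -338
  B = 175 + 3·32 − 6·150 − 4·(-338) = 723
Comparing — Policy A: B=-4515, Policy B: B=-3957, Policy C: B=723. Lowest is -4515 (Policy A).

-4515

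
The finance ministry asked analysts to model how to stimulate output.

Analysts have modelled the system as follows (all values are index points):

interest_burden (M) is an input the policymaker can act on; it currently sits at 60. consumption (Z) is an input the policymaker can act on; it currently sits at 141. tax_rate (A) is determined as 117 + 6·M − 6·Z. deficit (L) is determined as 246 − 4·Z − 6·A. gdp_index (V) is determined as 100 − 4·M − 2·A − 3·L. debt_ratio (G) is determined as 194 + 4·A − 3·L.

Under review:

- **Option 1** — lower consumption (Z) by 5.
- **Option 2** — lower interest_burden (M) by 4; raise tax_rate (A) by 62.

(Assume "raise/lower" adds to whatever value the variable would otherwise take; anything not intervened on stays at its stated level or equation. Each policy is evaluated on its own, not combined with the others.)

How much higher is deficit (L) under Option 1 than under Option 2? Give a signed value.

Option 1 (Z − 5):
  M = 60
  Z = 141 − 5 = 136
  A = 117 + 6·60 − 6·136 = -339
  L = 246 − 4·136 − 6·(-339) = 1736
Option 2 (M − 4, A + 62):
  M = 60 − 4 = 56
  Z = 141
  A = 117 + 6·56 − 6·141 (+62 from intervention) = -331
  L = 246 − 4·141 − 6·(-331) = 1668
L: 1736 − 1668 = 68

68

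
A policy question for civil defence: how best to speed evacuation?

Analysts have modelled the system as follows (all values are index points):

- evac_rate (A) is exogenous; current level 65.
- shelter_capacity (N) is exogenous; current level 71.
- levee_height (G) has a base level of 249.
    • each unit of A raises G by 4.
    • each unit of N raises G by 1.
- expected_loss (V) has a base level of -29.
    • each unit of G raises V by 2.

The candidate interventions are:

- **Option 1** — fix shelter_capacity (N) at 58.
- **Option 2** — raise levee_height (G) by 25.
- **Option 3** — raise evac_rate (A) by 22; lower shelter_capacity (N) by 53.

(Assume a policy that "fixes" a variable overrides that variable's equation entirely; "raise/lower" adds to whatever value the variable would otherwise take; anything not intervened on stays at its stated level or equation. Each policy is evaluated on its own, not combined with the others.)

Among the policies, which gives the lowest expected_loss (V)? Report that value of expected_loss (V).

Option 1 (N := 58):
  A = 65
  N = 58
  G = 249 + 4·65 + 58 = 567
  V = -29 + 2·567 = 1105
Option 2 (G + 25):
  A = 65
  N = 71
  G = 249 + 4·65 + 71 (+25 from intervention) = 605
  V = -29 + 2·605 = 1181
Option 3 (A + 22, N − 53):
  A = 65 + 22 = 87
  N = 71 − 53 = 18
  G = 249 + 4·87 + 18 = 615
  V = -29 + 2·615 = 1201
Comparing — Option 1: V=1105, Option 2: V=1181, Option 3: V=1201. Lowest is 1105 (Option 1).

1105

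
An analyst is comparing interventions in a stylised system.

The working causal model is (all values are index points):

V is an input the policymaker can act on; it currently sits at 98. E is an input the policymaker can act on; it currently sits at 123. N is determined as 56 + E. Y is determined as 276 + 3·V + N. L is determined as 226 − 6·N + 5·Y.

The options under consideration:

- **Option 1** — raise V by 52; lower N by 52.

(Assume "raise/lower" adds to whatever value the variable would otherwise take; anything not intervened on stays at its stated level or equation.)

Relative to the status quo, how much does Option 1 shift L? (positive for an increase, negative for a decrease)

Baseline:
  V = 98
  E = 123
  N = 56 + 123 = 179
  Y = 276 + 3·98 + 179 = 749
  L = 226 − 6·179 + 5·749 = 2897
Option 1 (V + 52, N − 52):
  V = 98 + 52 = 150
  E = 123
  N = 56 + 123 (−52 from intervention) = 127
  Y = 276 + 3·150 + 127 = 853
  L = 226 − 6·127 + 5·853 = 3729
Change in L: 3729 − 2897 = 832

832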